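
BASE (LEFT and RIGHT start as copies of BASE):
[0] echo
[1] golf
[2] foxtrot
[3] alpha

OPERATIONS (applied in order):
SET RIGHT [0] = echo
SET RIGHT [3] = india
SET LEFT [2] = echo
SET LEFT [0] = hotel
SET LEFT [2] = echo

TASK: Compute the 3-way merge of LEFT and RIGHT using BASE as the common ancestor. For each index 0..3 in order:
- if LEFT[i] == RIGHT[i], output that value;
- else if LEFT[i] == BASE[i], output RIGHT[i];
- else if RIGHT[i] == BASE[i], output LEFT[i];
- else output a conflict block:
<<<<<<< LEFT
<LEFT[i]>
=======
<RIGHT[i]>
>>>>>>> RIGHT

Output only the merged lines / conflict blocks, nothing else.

Answer: hotel
golf
echo
india

Derivation:
Final LEFT:  [hotel, golf, echo, alpha]
Final RIGHT: [echo, golf, foxtrot, india]
i=0: L=hotel, R=echo=BASE -> take LEFT -> hotel
i=1: L=golf R=golf -> agree -> golf
i=2: L=echo, R=foxtrot=BASE -> take LEFT -> echo
i=3: L=alpha=BASE, R=india -> take RIGHT -> india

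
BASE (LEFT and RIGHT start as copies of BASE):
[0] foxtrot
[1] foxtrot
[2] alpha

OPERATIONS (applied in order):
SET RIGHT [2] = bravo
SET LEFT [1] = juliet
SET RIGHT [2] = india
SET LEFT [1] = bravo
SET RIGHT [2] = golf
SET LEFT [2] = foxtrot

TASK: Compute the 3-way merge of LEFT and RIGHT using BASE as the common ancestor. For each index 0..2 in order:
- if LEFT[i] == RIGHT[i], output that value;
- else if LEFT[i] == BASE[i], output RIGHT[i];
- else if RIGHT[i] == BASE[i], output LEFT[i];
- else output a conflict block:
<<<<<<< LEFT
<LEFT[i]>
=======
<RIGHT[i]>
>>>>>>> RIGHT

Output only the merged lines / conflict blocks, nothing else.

Answer: foxtrot
bravo
<<<<<<< LEFT
foxtrot
=======
golf
>>>>>>> RIGHT

Derivation:
Final LEFT:  [foxtrot, bravo, foxtrot]
Final RIGHT: [foxtrot, foxtrot, golf]
i=0: L=foxtrot R=foxtrot -> agree -> foxtrot
i=1: L=bravo, R=foxtrot=BASE -> take LEFT -> bravo
i=2: BASE=alpha L=foxtrot R=golf all differ -> CONFLICT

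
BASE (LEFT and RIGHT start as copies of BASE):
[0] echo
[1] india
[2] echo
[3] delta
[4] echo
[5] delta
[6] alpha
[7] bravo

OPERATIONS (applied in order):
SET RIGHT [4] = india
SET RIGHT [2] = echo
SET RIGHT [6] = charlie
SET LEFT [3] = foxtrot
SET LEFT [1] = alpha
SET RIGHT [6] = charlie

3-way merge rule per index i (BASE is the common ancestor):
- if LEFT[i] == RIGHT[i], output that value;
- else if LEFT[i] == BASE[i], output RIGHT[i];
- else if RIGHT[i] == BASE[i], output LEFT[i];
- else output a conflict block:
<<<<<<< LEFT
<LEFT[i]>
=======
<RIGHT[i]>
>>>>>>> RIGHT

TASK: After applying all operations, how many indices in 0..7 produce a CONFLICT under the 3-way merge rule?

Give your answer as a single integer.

Answer: 0

Derivation:
Final LEFT:  [echo, alpha, echo, foxtrot, echo, delta, alpha, bravo]
Final RIGHT: [echo, india, echo, delta, india, delta, charlie, bravo]
i=0: L=echo R=echo -> agree -> echo
i=1: L=alpha, R=india=BASE -> take LEFT -> alpha
i=2: L=echo R=echo -> agree -> echo
i=3: L=foxtrot, R=delta=BASE -> take LEFT -> foxtrot
i=4: L=echo=BASE, R=india -> take RIGHT -> india
i=5: L=delta R=delta -> agree -> delta
i=6: L=alpha=BASE, R=charlie -> take RIGHT -> charlie
i=7: L=bravo R=bravo -> agree -> bravo
Conflict count: 0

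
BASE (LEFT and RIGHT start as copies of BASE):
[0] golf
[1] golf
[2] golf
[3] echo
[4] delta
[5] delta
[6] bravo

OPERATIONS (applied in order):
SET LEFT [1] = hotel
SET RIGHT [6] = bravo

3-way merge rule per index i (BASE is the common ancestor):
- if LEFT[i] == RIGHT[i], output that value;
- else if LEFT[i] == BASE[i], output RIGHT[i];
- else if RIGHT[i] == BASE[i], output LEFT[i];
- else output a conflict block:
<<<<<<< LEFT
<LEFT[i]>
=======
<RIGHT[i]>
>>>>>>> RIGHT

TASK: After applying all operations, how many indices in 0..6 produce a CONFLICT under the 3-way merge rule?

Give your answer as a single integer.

Final LEFT:  [golf, hotel, golf, echo, delta, delta, bravo]
Final RIGHT: [golf, golf, golf, echo, delta, delta, bravo]
i=0: L=golf R=golf -> agree -> golf
i=1: L=hotel, R=golf=BASE -> take LEFT -> hotel
i=2: L=golf R=golf -> agree -> golf
i=3: L=echo R=echo -> agree -> echo
i=4: L=delta R=delta -> agree -> delta
i=5: L=delta R=delta -> agree -> delta
i=6: L=bravo R=bravo -> agree -> bravo
Conflict count: 0

Answer: 0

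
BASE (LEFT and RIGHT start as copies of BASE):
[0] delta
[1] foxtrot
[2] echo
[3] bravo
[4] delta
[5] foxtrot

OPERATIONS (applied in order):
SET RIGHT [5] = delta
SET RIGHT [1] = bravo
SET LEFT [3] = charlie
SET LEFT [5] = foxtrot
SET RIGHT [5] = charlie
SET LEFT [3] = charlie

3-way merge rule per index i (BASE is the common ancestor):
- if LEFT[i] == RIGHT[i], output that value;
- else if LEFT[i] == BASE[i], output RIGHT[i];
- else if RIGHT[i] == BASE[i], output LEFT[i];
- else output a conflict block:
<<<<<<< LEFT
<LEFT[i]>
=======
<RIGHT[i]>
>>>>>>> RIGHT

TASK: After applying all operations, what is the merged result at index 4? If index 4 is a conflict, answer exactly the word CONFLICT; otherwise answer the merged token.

Answer: delta

Derivation:
Final LEFT:  [delta, foxtrot, echo, charlie, delta, foxtrot]
Final RIGHT: [delta, bravo, echo, bravo, delta, charlie]
i=0: L=delta R=delta -> agree -> delta
i=1: L=foxtrot=BASE, R=bravo -> take RIGHT -> bravo
i=2: L=echo R=echo -> agree -> echo
i=3: L=charlie, R=bravo=BASE -> take LEFT -> charlie
i=4: L=delta R=delta -> agree -> delta
i=5: L=foxtrot=BASE, R=charlie -> take RIGHT -> charlie
Index 4 -> delta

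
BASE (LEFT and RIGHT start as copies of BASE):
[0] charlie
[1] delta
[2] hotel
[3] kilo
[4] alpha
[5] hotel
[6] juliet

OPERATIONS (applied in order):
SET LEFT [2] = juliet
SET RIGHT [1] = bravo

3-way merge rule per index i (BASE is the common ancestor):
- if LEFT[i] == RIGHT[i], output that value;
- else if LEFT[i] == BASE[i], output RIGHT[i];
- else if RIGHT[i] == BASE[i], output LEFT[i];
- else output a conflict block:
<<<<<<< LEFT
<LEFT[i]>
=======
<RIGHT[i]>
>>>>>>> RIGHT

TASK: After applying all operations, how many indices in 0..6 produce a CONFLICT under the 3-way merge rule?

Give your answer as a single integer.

Answer: 0

Derivation:
Final LEFT:  [charlie, delta, juliet, kilo, alpha, hotel, juliet]
Final RIGHT: [charlie, bravo, hotel, kilo, alpha, hotel, juliet]
i=0: L=charlie R=charlie -> agree -> charlie
i=1: L=delta=BASE, R=bravo -> take RIGHT -> bravo
i=2: L=juliet, R=hotel=BASE -> take LEFT -> juliet
i=3: L=kilo R=kilo -> agree -> kilo
i=4: L=alpha R=alpha -> agree -> alpha
i=5: L=hotel R=hotel -> agree -> hotel
i=6: L=juliet R=juliet -> agree -> juliet
Conflict count: 0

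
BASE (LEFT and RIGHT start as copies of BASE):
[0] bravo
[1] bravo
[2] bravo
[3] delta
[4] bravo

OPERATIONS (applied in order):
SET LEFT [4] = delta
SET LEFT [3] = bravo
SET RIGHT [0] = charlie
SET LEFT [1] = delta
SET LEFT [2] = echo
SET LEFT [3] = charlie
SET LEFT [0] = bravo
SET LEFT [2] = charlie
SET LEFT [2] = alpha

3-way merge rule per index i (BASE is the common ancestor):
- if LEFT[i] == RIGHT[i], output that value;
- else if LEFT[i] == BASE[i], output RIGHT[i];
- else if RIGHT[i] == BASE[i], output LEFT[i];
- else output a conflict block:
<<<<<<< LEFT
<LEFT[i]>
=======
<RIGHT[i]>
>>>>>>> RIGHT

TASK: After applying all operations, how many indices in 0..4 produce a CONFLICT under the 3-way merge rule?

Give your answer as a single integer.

Final LEFT:  [bravo, delta, alpha, charlie, delta]
Final RIGHT: [charlie, bravo, bravo, delta, bravo]
i=0: L=bravo=BASE, R=charlie -> take RIGHT -> charlie
i=1: L=delta, R=bravo=BASE -> take LEFT -> delta
i=2: L=alpha, R=bravo=BASE -> take LEFT -> alpha
i=3: L=charlie, R=delta=BASE -> take LEFT -> charlie
i=4: L=delta, R=bravo=BASE -> take LEFT -> delta
Conflict count: 0

Answer: 0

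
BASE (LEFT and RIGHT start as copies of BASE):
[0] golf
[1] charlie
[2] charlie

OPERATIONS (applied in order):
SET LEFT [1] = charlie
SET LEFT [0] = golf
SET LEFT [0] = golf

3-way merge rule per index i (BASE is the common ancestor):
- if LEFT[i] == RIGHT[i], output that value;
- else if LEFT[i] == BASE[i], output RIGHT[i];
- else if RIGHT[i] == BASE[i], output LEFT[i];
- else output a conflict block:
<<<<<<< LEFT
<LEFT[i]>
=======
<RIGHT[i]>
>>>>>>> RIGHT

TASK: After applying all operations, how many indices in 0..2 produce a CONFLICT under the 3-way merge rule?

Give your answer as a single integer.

Final LEFT:  [golf, charlie, charlie]
Final RIGHT: [golf, charlie, charlie]
i=0: L=golf R=golf -> agree -> golf
i=1: L=charlie R=charlie -> agree -> charlie
i=2: L=charlie R=charlie -> agree -> charlie
Conflict count: 0

Answer: 0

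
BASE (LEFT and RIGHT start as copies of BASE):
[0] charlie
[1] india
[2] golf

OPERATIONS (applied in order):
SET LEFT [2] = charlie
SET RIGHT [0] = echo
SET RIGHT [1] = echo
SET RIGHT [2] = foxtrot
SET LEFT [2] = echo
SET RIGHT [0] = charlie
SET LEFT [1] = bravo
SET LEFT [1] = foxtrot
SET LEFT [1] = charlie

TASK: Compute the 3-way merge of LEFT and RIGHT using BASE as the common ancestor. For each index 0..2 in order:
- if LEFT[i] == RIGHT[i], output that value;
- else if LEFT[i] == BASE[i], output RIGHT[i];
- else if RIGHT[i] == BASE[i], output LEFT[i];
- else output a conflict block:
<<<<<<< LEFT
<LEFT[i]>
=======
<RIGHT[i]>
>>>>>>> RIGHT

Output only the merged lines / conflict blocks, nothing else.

Answer: charlie
<<<<<<< LEFT
charlie
=======
echo
>>>>>>> RIGHT
<<<<<<< LEFT
echo
=======
foxtrot
>>>>>>> RIGHT

Derivation:
Final LEFT:  [charlie, charlie, echo]
Final RIGHT: [charlie, echo, foxtrot]
i=0: L=charlie R=charlie -> agree -> charlie
i=1: BASE=india L=charlie R=echo all differ -> CONFLICT
i=2: BASE=golf L=echo R=foxtrot all differ -> CONFLICT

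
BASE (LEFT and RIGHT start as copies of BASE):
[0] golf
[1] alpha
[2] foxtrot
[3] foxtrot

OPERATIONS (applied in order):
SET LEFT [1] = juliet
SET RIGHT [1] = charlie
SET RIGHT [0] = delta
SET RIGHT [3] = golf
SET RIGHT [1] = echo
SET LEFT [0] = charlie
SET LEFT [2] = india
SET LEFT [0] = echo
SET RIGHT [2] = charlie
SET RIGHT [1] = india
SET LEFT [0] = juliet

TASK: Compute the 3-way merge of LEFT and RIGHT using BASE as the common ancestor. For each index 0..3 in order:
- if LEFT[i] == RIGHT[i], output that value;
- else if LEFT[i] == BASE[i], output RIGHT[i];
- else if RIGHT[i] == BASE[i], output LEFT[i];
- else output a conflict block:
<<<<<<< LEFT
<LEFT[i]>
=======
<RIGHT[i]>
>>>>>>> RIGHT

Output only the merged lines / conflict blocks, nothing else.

Answer: <<<<<<< LEFT
juliet
=======
delta
>>>>>>> RIGHT
<<<<<<< LEFT
juliet
=======
india
>>>>>>> RIGHT
<<<<<<< LEFT
india
=======
charlie
>>>>>>> RIGHT
golf

Derivation:
Final LEFT:  [juliet, juliet, india, foxtrot]
Final RIGHT: [delta, india, charlie, golf]
i=0: BASE=golf L=juliet R=delta all differ -> CONFLICT
i=1: BASE=alpha L=juliet R=india all differ -> CONFLICT
i=2: BASE=foxtrot L=india R=charlie all differ -> CONFLICT
i=3: L=foxtrot=BASE, R=golf -> take RIGHT -> golf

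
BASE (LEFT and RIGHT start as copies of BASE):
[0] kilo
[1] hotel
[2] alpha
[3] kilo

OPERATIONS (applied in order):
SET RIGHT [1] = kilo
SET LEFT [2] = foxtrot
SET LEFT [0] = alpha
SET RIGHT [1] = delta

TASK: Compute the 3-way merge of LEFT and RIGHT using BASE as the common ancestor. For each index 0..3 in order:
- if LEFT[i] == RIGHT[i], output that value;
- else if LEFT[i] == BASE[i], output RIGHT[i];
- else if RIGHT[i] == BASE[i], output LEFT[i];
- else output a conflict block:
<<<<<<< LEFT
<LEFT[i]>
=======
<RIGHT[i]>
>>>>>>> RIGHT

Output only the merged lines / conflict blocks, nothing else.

Final LEFT:  [alpha, hotel, foxtrot, kilo]
Final RIGHT: [kilo, delta, alpha, kilo]
i=0: L=alpha, R=kilo=BASE -> take LEFT -> alpha
i=1: L=hotel=BASE, R=delta -> take RIGHT -> delta
i=2: L=foxtrot, R=alpha=BASE -> take LEFT -> foxtrot
i=3: L=kilo R=kilo -> agree -> kilo

Answer: alpha
delta
foxtrot
kilo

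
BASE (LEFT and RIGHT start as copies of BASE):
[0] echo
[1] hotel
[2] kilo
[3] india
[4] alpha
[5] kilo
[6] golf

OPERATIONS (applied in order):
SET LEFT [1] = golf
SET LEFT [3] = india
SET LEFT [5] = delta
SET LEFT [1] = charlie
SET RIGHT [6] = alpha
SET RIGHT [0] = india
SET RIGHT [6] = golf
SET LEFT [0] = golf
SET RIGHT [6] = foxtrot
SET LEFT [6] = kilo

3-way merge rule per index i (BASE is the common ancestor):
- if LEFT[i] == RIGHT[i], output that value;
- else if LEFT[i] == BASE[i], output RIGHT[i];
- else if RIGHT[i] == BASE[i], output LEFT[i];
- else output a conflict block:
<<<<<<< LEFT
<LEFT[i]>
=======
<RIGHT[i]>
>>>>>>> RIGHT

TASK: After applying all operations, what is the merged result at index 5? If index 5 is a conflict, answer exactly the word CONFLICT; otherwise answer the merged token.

Final LEFT:  [golf, charlie, kilo, india, alpha, delta, kilo]
Final RIGHT: [india, hotel, kilo, india, alpha, kilo, foxtrot]
i=0: BASE=echo L=golf R=india all differ -> CONFLICT
i=1: L=charlie, R=hotel=BASE -> take LEFT -> charlie
i=2: L=kilo R=kilo -> agree -> kilo
i=3: L=india R=india -> agree -> india
i=4: L=alpha R=alpha -> agree -> alpha
i=5: L=delta, R=kilo=BASE -> take LEFT -> delta
i=6: BASE=golf L=kilo R=foxtrot all differ -> CONFLICT
Index 5 -> delta

Answer: delta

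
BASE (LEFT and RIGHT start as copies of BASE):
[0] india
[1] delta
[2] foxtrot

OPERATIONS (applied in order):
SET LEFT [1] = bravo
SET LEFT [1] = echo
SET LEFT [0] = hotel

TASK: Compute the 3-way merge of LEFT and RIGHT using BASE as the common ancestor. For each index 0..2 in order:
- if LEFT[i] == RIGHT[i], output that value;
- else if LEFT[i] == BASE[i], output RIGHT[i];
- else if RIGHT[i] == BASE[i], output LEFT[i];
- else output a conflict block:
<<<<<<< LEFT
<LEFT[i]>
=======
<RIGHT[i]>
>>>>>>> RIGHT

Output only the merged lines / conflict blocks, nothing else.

Answer: hotel
echo
foxtrot

Derivation:
Final LEFT:  [hotel, echo, foxtrot]
Final RIGHT: [india, delta, foxtrot]
i=0: L=hotel, R=india=BASE -> take LEFT -> hotel
i=1: L=echo, R=delta=BASE -> take LEFT -> echo
i=2: L=foxtrot R=foxtrot -> agree -> foxtrot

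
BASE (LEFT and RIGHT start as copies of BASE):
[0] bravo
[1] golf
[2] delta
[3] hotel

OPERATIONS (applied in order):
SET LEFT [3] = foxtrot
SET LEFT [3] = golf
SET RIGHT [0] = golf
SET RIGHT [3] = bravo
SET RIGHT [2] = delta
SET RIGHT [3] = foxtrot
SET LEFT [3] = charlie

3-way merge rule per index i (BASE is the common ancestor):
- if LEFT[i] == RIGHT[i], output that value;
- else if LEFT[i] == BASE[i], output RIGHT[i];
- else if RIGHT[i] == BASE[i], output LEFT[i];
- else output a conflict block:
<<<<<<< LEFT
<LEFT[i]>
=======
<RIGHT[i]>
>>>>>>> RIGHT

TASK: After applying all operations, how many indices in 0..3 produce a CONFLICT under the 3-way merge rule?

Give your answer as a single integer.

Answer: 1

Derivation:
Final LEFT:  [bravo, golf, delta, charlie]
Final RIGHT: [golf, golf, delta, foxtrot]
i=0: L=bravo=BASE, R=golf -> take RIGHT -> golf
i=1: L=golf R=golf -> agree -> golf
i=2: L=delta R=delta -> agree -> delta
i=3: BASE=hotel L=charlie R=foxtrot all differ -> CONFLICT
Conflict count: 1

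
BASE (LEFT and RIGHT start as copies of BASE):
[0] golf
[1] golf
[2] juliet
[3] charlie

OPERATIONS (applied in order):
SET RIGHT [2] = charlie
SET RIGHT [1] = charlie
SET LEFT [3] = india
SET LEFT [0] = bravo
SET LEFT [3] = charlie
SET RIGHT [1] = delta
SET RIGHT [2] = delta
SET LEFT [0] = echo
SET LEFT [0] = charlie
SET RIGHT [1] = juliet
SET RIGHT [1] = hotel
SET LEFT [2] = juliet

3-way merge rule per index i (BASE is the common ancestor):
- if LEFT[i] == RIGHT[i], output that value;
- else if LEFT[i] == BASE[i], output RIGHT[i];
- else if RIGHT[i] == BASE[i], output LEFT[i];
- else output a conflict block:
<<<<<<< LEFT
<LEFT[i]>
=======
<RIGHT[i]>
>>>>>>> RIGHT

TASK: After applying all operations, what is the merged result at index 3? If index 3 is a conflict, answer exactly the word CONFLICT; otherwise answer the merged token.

Final LEFT:  [charlie, golf, juliet, charlie]
Final RIGHT: [golf, hotel, delta, charlie]
i=0: L=charlie, R=golf=BASE -> take LEFT -> charlie
i=1: L=golf=BASE, R=hotel -> take RIGHT -> hotel
i=2: L=juliet=BASE, R=delta -> take RIGHT -> delta
i=3: L=charlie R=charlie -> agree -> charlie
Index 3 -> charlie

Answer: charlie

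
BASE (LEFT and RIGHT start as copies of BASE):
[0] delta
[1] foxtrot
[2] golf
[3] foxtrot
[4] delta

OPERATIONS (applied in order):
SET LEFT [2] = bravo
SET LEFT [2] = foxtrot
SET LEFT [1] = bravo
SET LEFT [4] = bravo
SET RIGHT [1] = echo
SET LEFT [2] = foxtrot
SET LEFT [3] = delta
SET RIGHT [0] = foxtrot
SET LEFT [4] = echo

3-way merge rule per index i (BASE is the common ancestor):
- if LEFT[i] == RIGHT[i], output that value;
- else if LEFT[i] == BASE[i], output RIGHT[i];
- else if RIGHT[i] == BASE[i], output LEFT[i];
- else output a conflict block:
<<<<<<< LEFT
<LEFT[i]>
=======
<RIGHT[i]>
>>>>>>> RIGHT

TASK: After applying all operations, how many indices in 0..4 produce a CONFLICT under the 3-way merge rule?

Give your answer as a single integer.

Answer: 1

Derivation:
Final LEFT:  [delta, bravo, foxtrot, delta, echo]
Final RIGHT: [foxtrot, echo, golf, foxtrot, delta]
i=0: L=delta=BASE, R=foxtrot -> take RIGHT -> foxtrot
i=1: BASE=foxtrot L=bravo R=echo all differ -> CONFLICT
i=2: L=foxtrot, R=golf=BASE -> take LEFT -> foxtrot
i=3: L=delta, R=foxtrot=BASE -> take LEFT -> delta
i=4: L=echo, R=delta=BASE -> take LEFT -> echo
Conflict count: 1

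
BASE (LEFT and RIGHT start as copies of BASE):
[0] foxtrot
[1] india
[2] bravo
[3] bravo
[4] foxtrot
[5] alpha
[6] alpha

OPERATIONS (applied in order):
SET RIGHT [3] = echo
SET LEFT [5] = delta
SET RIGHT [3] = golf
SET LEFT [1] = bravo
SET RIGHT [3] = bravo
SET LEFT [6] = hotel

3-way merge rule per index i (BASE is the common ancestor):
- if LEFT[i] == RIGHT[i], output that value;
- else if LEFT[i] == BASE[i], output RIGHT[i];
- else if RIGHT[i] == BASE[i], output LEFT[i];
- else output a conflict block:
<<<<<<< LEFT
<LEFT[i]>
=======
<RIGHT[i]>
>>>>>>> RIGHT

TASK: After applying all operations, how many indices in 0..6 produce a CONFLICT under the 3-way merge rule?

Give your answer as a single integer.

Answer: 0

Derivation:
Final LEFT:  [foxtrot, bravo, bravo, bravo, foxtrot, delta, hotel]
Final RIGHT: [foxtrot, india, bravo, bravo, foxtrot, alpha, alpha]
i=0: L=foxtrot R=foxtrot -> agree -> foxtrot
i=1: L=bravo, R=india=BASE -> take LEFT -> bravo
i=2: L=bravo R=bravo -> agree -> bravo
i=3: L=bravo R=bravo -> agree -> bravo
i=4: L=foxtrot R=foxtrot -> agree -> foxtrot
i=5: L=delta, R=alpha=BASE -> take LEFT -> delta
i=6: L=hotel, R=alpha=BASE -> take LEFT -> hotel
Conflict count: 0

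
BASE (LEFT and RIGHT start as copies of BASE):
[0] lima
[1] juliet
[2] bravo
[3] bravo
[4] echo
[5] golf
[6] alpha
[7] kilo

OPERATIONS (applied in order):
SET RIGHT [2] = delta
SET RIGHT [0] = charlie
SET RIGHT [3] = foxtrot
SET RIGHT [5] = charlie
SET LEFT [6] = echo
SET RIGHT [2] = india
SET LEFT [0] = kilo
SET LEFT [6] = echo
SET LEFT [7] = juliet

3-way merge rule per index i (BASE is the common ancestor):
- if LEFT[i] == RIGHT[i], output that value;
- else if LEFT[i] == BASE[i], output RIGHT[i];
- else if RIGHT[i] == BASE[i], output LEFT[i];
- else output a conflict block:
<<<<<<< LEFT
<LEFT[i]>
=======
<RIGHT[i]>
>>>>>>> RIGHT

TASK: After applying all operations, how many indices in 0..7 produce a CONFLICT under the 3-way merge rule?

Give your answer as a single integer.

Answer: 1

Derivation:
Final LEFT:  [kilo, juliet, bravo, bravo, echo, golf, echo, juliet]
Final RIGHT: [charlie, juliet, india, foxtrot, echo, charlie, alpha, kilo]
i=0: BASE=lima L=kilo R=charlie all differ -> CONFLICT
i=1: L=juliet R=juliet -> agree -> juliet
i=2: L=bravo=BASE, R=india -> take RIGHT -> india
i=3: L=bravo=BASE, R=foxtrot -> take RIGHT -> foxtrot
i=4: L=echo R=echo -> agree -> echo
i=5: L=golf=BASE, R=charlie -> take RIGHT -> charlie
i=6: L=echo, R=alpha=BASE -> take LEFT -> echo
i=7: L=juliet, R=kilo=BASE -> take LEFT -> juliet
Conflict count: 1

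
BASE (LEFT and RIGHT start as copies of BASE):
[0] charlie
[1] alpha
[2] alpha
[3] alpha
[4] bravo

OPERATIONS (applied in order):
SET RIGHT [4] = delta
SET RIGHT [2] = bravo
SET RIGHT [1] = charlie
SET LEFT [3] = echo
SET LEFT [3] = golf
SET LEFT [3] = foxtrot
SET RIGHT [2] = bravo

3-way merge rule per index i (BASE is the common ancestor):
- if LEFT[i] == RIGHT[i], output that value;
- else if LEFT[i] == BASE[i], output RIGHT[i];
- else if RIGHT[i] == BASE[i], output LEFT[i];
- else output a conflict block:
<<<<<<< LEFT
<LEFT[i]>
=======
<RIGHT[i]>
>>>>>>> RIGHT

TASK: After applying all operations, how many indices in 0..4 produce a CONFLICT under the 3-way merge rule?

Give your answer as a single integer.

Answer: 0

Derivation:
Final LEFT:  [charlie, alpha, alpha, foxtrot, bravo]
Final RIGHT: [charlie, charlie, bravo, alpha, delta]
i=0: L=charlie R=charlie -> agree -> charlie
i=1: L=alpha=BASE, R=charlie -> take RIGHT -> charlie
i=2: L=alpha=BASE, R=bravo -> take RIGHT -> bravo
i=3: L=foxtrot, R=alpha=BASE -> take LEFT -> foxtrot
i=4: L=bravo=BASE, R=delta -> take RIGHT -> delta
Conflict count: 0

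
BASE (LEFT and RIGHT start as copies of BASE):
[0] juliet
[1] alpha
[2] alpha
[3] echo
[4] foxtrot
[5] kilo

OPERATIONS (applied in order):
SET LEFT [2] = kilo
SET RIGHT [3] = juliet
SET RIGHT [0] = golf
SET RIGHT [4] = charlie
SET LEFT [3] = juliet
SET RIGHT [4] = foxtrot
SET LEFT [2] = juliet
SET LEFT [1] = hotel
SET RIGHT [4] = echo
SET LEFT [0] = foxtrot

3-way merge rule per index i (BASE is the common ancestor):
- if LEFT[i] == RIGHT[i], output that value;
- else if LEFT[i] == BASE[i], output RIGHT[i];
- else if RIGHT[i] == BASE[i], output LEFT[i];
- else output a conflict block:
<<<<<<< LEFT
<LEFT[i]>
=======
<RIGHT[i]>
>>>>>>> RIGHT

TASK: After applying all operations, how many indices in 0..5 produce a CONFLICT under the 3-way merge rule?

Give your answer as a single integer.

Final LEFT:  [foxtrot, hotel, juliet, juliet, foxtrot, kilo]
Final RIGHT: [golf, alpha, alpha, juliet, echo, kilo]
i=0: BASE=juliet L=foxtrot R=golf all differ -> CONFLICT
i=1: L=hotel, R=alpha=BASE -> take LEFT -> hotel
i=2: L=juliet, R=alpha=BASE -> take LEFT -> juliet
i=3: L=juliet R=juliet -> agree -> juliet
i=4: L=foxtrot=BASE, R=echo -> take RIGHT -> echo
i=5: L=kilo R=kilo -> agree -> kilo
Conflict count: 1

Answer: 1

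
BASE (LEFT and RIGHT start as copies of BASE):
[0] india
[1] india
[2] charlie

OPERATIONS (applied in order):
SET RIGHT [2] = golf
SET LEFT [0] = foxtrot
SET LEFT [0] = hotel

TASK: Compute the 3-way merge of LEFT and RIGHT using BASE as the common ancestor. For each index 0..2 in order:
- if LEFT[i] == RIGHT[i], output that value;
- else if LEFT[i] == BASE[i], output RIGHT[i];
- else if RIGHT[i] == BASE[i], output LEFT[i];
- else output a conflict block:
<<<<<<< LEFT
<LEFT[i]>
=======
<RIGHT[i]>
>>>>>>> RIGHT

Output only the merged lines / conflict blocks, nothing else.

Final LEFT:  [hotel, india, charlie]
Final RIGHT: [india, india, golf]
i=0: L=hotel, R=india=BASE -> take LEFT -> hotel
i=1: L=india R=india -> agree -> india
i=2: L=charlie=BASE, R=golf -> take RIGHT -> golf

Answer: hotel
india
golf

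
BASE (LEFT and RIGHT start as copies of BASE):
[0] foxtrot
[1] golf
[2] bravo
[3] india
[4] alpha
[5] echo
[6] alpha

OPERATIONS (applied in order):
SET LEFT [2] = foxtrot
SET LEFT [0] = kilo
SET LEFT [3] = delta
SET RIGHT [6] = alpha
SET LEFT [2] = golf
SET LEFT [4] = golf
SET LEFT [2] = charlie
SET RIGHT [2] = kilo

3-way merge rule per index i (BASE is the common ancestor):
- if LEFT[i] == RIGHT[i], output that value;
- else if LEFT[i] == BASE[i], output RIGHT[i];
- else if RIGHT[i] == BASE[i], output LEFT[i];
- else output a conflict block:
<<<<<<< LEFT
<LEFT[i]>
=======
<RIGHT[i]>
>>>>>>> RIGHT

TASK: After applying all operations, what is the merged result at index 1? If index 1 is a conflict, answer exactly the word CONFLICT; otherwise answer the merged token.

Final LEFT:  [kilo, golf, charlie, delta, golf, echo, alpha]
Final RIGHT: [foxtrot, golf, kilo, india, alpha, echo, alpha]
i=0: L=kilo, R=foxtrot=BASE -> take LEFT -> kilo
i=1: L=golf R=golf -> agree -> golf
i=2: BASE=bravo L=charlie R=kilo all differ -> CONFLICT
i=3: L=delta, R=india=BASE -> take LEFT -> delta
i=4: L=golf, R=alpha=BASE -> take LEFT -> golf
i=5: L=echo R=echo -> agree -> echo
i=6: L=alpha R=alpha -> agree -> alpha
Index 1 -> golf

Answer: golf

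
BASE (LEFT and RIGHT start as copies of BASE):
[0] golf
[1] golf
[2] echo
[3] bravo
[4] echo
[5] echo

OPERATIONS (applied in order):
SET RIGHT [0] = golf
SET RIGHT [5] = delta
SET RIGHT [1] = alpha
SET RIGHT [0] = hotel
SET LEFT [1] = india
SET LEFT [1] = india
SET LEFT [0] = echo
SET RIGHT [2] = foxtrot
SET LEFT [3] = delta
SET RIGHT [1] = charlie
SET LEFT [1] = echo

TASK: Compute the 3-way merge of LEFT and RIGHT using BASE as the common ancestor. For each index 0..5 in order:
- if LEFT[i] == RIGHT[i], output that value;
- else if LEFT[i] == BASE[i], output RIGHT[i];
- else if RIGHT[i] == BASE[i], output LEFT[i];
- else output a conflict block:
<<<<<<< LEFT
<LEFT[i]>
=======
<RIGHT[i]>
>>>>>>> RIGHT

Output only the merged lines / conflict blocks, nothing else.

Answer: <<<<<<< LEFT
echo
=======
hotel
>>>>>>> RIGHT
<<<<<<< LEFT
echo
=======
charlie
>>>>>>> RIGHT
foxtrot
delta
echo
delta

Derivation:
Final LEFT:  [echo, echo, echo, delta, echo, echo]
Final RIGHT: [hotel, charlie, foxtrot, bravo, echo, delta]
i=0: BASE=golf L=echo R=hotel all differ -> CONFLICT
i=1: BASE=golf L=echo R=charlie all differ -> CONFLICT
i=2: L=echo=BASE, R=foxtrot -> take RIGHT -> foxtrot
i=3: L=delta, R=bravo=BASE -> take LEFT -> delta
i=4: L=echo R=echo -> agree -> echo
i=5: L=echo=BASE, R=delta -> take RIGHT -> delta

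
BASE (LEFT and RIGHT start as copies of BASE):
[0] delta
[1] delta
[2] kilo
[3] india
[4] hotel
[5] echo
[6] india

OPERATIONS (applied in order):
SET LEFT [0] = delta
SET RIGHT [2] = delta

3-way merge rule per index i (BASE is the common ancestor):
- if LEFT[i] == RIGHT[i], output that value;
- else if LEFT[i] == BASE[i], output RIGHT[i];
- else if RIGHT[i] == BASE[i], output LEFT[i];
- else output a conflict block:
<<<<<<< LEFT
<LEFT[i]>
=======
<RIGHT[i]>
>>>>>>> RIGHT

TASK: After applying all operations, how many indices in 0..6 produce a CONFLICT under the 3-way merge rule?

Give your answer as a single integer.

Final LEFT:  [delta, delta, kilo, india, hotel, echo, india]
Final RIGHT: [delta, delta, delta, india, hotel, echo, india]
i=0: L=delta R=delta -> agree -> delta
i=1: L=delta R=delta -> agree -> delta
i=2: L=kilo=BASE, R=delta -> take RIGHT -> delta
i=3: L=india R=india -> agree -> india
i=4: L=hotel R=hotel -> agree -> hotel
i=5: L=echo R=echo -> agree -> echo
i=6: L=india R=india -> agree -> india
Conflict count: 0

Answer: 0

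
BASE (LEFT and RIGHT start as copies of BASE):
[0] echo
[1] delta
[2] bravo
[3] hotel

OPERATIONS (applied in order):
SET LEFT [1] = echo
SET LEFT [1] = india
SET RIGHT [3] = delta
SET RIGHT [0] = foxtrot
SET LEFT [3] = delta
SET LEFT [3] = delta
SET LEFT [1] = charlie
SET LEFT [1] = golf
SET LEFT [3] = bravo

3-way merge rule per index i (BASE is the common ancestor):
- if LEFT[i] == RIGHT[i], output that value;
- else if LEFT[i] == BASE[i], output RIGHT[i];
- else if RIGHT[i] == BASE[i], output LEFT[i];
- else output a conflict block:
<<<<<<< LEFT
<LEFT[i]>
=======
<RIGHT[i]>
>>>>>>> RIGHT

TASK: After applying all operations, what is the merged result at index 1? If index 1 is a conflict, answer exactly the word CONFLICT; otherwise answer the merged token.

Answer: golf

Derivation:
Final LEFT:  [echo, golf, bravo, bravo]
Final RIGHT: [foxtrot, delta, bravo, delta]
i=0: L=echo=BASE, R=foxtrot -> take RIGHT -> foxtrot
i=1: L=golf, R=delta=BASE -> take LEFT -> golf
i=2: L=bravo R=bravo -> agree -> bravo
i=3: BASE=hotel L=bravo R=delta all differ -> CONFLICT
Index 1 -> golf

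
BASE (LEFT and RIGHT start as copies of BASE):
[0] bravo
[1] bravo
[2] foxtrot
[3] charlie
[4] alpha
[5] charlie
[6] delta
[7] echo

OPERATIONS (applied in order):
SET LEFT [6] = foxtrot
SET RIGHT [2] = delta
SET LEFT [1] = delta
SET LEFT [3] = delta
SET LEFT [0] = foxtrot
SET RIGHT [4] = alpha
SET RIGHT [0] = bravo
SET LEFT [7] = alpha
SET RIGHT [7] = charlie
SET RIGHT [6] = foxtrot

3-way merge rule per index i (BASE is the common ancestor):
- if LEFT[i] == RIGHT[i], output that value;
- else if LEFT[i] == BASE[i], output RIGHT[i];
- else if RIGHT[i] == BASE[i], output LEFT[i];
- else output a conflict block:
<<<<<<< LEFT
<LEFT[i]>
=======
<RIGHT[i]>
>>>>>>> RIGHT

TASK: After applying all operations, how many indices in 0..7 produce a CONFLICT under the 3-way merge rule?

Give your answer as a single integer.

Answer: 1

Derivation:
Final LEFT:  [foxtrot, delta, foxtrot, delta, alpha, charlie, foxtrot, alpha]
Final RIGHT: [bravo, bravo, delta, charlie, alpha, charlie, foxtrot, charlie]
i=0: L=foxtrot, R=bravo=BASE -> take LEFT -> foxtrot
i=1: L=delta, R=bravo=BASE -> take LEFT -> delta
i=2: L=foxtrot=BASE, R=delta -> take RIGHT -> delta
i=3: L=delta, R=charlie=BASE -> take LEFT -> delta
i=4: L=alpha R=alpha -> agree -> alpha
i=5: L=charlie R=charlie -> agree -> charlie
i=6: L=foxtrot R=foxtrot -> agree -> foxtrot
i=7: BASE=echo L=alpha R=charlie all differ -> CONFLICT
Conflict count: 1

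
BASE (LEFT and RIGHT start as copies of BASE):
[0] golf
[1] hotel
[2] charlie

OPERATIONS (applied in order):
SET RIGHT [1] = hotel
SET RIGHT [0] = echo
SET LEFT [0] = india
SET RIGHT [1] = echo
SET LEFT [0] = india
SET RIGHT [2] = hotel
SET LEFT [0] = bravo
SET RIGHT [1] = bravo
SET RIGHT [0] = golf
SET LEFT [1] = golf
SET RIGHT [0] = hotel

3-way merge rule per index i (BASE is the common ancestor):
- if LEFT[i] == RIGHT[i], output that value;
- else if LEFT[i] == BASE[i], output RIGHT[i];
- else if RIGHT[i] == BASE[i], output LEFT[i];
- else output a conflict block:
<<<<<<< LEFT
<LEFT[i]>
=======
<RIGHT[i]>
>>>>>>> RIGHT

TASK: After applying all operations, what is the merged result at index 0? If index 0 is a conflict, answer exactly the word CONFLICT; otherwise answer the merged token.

Answer: CONFLICT

Derivation:
Final LEFT:  [bravo, golf, charlie]
Final RIGHT: [hotel, bravo, hotel]
i=0: BASE=golf L=bravo R=hotel all differ -> CONFLICT
i=1: BASE=hotel L=golf R=bravo all differ -> CONFLICT
i=2: L=charlie=BASE, R=hotel -> take RIGHT -> hotel
Index 0 -> CONFLICT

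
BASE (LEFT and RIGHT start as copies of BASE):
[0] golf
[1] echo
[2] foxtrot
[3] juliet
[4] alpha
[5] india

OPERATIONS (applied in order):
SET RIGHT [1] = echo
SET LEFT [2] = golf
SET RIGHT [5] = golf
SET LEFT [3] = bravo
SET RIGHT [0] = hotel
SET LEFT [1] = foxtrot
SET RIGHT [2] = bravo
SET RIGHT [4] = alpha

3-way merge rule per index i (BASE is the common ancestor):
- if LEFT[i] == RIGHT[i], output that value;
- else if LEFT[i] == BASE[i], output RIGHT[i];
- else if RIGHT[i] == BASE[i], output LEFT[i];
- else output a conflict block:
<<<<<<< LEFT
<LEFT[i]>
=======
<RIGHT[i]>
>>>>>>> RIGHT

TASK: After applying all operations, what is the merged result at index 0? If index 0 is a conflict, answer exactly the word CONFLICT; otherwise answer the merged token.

Answer: hotel

Derivation:
Final LEFT:  [golf, foxtrot, golf, bravo, alpha, india]
Final RIGHT: [hotel, echo, bravo, juliet, alpha, golf]
i=0: L=golf=BASE, R=hotel -> take RIGHT -> hotel
i=1: L=foxtrot, R=echo=BASE -> take LEFT -> foxtrot
i=2: BASE=foxtrot L=golf R=bravo all differ -> CONFLICT
i=3: L=bravo, R=juliet=BASE -> take LEFT -> bravo
i=4: L=alpha R=alpha -> agree -> alpha
i=5: L=india=BASE, R=golf -> take RIGHT -> golf
Index 0 -> hotel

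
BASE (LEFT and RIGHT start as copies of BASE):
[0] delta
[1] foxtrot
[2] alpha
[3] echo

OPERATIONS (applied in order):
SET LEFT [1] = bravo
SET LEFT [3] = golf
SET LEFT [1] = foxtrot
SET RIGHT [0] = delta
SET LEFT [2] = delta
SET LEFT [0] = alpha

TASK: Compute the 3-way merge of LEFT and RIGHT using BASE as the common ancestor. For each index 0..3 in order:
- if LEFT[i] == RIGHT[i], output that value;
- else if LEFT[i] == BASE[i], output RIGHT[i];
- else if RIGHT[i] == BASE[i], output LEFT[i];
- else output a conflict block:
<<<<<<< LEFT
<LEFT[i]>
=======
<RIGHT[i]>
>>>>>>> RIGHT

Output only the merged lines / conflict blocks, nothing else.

Final LEFT:  [alpha, foxtrot, delta, golf]
Final RIGHT: [delta, foxtrot, alpha, echo]
i=0: L=alpha, R=delta=BASE -> take LEFT -> alpha
i=1: L=foxtrot R=foxtrot -> agree -> foxtrot
i=2: L=delta, R=alpha=BASE -> take LEFT -> delta
i=3: L=golf, R=echo=BASE -> take LEFT -> golf

Answer: alpha
foxtrot
delta
golf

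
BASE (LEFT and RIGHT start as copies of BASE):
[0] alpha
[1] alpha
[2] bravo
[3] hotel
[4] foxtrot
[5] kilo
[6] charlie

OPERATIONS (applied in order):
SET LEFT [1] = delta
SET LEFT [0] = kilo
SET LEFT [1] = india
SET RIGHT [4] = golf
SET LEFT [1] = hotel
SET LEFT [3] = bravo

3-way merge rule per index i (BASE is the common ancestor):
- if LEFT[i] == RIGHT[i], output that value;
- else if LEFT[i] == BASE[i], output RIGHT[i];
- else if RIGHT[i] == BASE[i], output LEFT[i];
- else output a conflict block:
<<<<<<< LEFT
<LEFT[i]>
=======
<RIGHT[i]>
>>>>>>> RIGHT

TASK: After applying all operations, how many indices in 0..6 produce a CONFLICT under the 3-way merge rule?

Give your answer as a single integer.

Answer: 0

Derivation:
Final LEFT:  [kilo, hotel, bravo, bravo, foxtrot, kilo, charlie]
Final RIGHT: [alpha, alpha, bravo, hotel, golf, kilo, charlie]
i=0: L=kilo, R=alpha=BASE -> take LEFT -> kilo
i=1: L=hotel, R=alpha=BASE -> take LEFT -> hotel
i=2: L=bravo R=bravo -> agree -> bravo
i=3: L=bravo, R=hotel=BASE -> take LEFT -> bravo
i=4: L=foxtrot=BASE, R=golf -> take RIGHT -> golf
i=5: L=kilo R=kilo -> agree -> kilo
i=6: L=charlie R=charlie -> agree -> charlie
Conflict count: 0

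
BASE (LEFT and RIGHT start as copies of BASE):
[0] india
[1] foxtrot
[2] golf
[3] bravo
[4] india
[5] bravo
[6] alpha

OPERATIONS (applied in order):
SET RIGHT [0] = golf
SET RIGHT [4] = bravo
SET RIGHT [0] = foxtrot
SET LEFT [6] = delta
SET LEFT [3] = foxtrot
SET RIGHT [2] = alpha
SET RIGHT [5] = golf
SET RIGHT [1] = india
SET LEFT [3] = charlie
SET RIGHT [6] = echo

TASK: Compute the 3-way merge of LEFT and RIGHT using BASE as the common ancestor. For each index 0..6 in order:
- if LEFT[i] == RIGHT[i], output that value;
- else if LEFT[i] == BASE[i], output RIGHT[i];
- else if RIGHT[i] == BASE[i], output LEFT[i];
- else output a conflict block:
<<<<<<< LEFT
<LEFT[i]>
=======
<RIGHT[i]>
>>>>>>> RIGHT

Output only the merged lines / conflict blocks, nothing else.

Final LEFT:  [india, foxtrot, golf, charlie, india, bravo, delta]
Final RIGHT: [foxtrot, india, alpha, bravo, bravo, golf, echo]
i=0: L=india=BASE, R=foxtrot -> take RIGHT -> foxtrot
i=1: L=foxtrot=BASE, R=india -> take RIGHT -> india
i=2: L=golf=BASE, R=alpha -> take RIGHT -> alpha
i=3: L=charlie, R=bravo=BASE -> take LEFT -> charlie
i=4: L=india=BASE, R=bravo -> take RIGHT -> bravo
i=5: L=bravo=BASE, R=golf -> take RIGHT -> golf
i=6: BASE=alpha L=delta R=echo all differ -> CONFLICT

Answer: foxtrot
india
alpha
charlie
bravo
golf
<<<<<<< LEFT
delta
=======
echo
>>>>>>> RIGHT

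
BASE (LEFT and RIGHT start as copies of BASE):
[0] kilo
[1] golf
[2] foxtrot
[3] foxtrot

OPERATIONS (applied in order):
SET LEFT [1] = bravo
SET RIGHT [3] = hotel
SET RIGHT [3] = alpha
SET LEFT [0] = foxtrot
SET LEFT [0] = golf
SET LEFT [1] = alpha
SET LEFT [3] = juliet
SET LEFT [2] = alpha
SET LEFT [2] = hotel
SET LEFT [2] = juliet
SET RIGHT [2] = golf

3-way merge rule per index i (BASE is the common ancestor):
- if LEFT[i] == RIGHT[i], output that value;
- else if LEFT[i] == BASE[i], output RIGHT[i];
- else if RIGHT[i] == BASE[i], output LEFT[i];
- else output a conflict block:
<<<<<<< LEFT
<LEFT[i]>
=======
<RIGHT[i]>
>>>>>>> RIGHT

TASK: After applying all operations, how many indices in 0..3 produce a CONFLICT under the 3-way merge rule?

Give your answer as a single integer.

Final LEFT:  [golf, alpha, juliet, juliet]
Final RIGHT: [kilo, golf, golf, alpha]
i=0: L=golf, R=kilo=BASE -> take LEFT -> golf
i=1: L=alpha, R=golf=BASE -> take LEFT -> alpha
i=2: BASE=foxtrot L=juliet R=golf all differ -> CONFLICT
i=3: BASE=foxtrot L=juliet R=alpha all differ -> CONFLICT
Conflict count: 2

Answer: 2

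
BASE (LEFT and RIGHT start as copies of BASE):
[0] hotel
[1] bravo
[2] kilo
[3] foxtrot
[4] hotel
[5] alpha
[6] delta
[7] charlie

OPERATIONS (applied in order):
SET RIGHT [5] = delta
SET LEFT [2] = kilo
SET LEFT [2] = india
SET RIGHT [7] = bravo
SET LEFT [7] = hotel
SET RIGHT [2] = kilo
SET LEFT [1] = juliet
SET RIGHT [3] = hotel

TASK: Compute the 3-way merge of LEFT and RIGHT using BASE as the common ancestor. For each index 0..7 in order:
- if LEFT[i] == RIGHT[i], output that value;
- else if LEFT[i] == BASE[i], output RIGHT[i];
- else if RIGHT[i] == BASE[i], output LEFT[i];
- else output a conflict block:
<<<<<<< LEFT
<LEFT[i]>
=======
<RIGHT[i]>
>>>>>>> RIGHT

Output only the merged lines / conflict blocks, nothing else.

Answer: hotel
juliet
india
hotel
hotel
delta
delta
<<<<<<< LEFT
hotel
=======
bravo
>>>>>>> RIGHT

Derivation:
Final LEFT:  [hotel, juliet, india, foxtrot, hotel, alpha, delta, hotel]
Final RIGHT: [hotel, bravo, kilo, hotel, hotel, delta, delta, bravo]
i=0: L=hotel R=hotel -> agree -> hotel
i=1: L=juliet, R=bravo=BASE -> take LEFT -> juliet
i=2: L=india, R=kilo=BASE -> take LEFT -> india
i=3: L=foxtrot=BASE, R=hotel -> take RIGHT -> hotel
i=4: L=hotel R=hotel -> agree -> hotel
i=5: L=alpha=BASE, R=delta -> take RIGHT -> delta
i=6: L=delta R=delta -> agree -> delta
i=7: BASE=charlie L=hotel R=bravo all differ -> CONFLICT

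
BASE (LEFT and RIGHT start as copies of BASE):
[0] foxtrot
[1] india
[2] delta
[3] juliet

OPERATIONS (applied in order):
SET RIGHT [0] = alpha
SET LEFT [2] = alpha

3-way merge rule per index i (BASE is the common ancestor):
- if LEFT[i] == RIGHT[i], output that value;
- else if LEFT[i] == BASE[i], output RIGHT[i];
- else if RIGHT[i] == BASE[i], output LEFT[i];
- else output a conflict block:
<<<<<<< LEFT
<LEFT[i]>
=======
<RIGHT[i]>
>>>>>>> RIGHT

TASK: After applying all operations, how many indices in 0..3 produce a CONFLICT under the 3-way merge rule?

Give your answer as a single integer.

Final LEFT:  [foxtrot, india, alpha, juliet]
Final RIGHT: [alpha, india, delta, juliet]
i=0: L=foxtrot=BASE, R=alpha -> take RIGHT -> alpha
i=1: L=india R=india -> agree -> india
i=2: L=alpha, R=delta=BASE -> take LEFT -> alpha
i=3: L=juliet R=juliet -> agree -> juliet
Conflict count: 0

Answer: 0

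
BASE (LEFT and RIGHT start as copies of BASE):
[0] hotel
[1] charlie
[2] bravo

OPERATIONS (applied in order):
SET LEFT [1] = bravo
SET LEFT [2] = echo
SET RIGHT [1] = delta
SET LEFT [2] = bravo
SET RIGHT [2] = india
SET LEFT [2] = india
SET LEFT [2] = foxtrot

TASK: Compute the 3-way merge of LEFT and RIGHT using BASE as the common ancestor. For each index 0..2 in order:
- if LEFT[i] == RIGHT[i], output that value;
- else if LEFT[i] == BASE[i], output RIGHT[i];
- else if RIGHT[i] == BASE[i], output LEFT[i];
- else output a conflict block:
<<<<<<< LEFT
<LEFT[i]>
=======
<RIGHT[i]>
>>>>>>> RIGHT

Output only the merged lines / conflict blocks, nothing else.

Answer: hotel
<<<<<<< LEFT
bravo
=======
delta
>>>>>>> RIGHT
<<<<<<< LEFT
foxtrot
=======
india
>>>>>>> RIGHT

Derivation:
Final LEFT:  [hotel, bravo, foxtrot]
Final RIGHT: [hotel, delta, india]
i=0: L=hotel R=hotel -> agree -> hotel
i=1: BASE=charlie L=bravo R=delta all differ -> CONFLICT
i=2: BASE=bravo L=foxtrot R=india all differ -> CONFLICT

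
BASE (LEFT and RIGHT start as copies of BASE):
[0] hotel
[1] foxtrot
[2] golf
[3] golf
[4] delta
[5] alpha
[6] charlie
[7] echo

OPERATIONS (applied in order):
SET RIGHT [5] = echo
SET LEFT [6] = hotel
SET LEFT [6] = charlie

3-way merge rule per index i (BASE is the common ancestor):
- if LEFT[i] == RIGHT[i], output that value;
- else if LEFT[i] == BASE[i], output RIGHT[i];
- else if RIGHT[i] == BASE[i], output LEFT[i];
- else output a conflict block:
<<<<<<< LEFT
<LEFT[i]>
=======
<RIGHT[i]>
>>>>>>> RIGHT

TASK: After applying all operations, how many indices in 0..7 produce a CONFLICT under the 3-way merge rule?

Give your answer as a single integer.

Answer: 0

Derivation:
Final LEFT:  [hotel, foxtrot, golf, golf, delta, alpha, charlie, echo]
Final RIGHT: [hotel, foxtrot, golf, golf, delta, echo, charlie, echo]
i=0: L=hotel R=hotel -> agree -> hotel
i=1: L=foxtrot R=foxtrot -> agree -> foxtrot
i=2: L=golf R=golf -> agree -> golf
i=3: L=golf R=golf -> agree -> golf
i=4: L=delta R=delta -> agree -> delta
i=5: L=alpha=BASE, R=echo -> take RIGHT -> echo
i=6: L=charlie R=charlie -> agree -> charlie
i=7: L=echo R=echo -> agree -> echo
Conflict count: 0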